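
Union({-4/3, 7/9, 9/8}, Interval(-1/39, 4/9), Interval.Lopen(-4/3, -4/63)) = Union({7/9, 9/8}, Interval(-4/3, -4/63), Interval(-1/39, 4/9))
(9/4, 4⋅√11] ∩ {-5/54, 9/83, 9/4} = ∅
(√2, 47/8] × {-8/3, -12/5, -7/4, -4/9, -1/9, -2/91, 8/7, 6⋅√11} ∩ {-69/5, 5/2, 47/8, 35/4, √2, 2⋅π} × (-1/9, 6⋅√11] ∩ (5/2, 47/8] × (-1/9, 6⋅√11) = {47/8} × {-2/91, 8/7}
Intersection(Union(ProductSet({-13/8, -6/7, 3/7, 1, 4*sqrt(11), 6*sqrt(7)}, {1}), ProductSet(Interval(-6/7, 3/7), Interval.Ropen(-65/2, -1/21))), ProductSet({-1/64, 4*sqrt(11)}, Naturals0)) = ProductSet({4*sqrt(11)}, {1})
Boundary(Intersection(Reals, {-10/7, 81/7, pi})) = {-10/7, 81/7, pi}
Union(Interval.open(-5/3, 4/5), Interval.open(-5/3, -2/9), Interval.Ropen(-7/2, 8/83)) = Interval.Ropen(-7/2, 4/5)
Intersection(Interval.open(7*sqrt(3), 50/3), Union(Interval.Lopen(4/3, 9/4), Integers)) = Range(13, 17, 1)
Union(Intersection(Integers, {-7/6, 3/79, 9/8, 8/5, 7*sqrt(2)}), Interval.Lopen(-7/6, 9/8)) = Interval.Lopen(-7/6, 9/8)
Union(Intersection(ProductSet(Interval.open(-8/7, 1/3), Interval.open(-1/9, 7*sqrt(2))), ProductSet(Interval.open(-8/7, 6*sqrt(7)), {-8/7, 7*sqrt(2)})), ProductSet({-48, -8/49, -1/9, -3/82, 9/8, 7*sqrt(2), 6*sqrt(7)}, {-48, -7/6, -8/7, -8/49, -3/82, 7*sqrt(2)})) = ProductSet({-48, -8/49, -1/9, -3/82, 9/8, 7*sqrt(2), 6*sqrt(7)}, {-48, -7/6, -8/7, -8/49, -3/82, 7*sqrt(2)})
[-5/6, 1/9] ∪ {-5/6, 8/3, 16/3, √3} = [-5/6, 1/9] ∪ {8/3, 16/3, √3}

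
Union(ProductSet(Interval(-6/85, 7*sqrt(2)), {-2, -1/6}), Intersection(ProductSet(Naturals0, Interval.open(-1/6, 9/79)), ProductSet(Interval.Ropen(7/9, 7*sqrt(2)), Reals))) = Union(ProductSet(Interval(-6/85, 7*sqrt(2)), {-2, -1/6}), ProductSet(Range(1, 10, 1), Interval.open(-1/6, 9/79)))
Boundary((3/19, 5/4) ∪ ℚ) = (-∞, 3/19] ∪ [5/4, ∞)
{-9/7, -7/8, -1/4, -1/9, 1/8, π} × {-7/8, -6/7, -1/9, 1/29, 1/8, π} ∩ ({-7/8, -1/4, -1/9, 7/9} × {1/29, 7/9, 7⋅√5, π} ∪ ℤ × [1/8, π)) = {-7/8, -1/4, -1/9} × {1/29, π}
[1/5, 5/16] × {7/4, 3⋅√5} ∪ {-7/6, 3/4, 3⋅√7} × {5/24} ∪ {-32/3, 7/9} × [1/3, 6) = ({-32/3, 7/9} × [1/3, 6)) ∪ ({-7/6, 3/4, 3⋅√7} × {5/24}) ∪ ([1/5, 5/16] × {7/4, 3⋅√5})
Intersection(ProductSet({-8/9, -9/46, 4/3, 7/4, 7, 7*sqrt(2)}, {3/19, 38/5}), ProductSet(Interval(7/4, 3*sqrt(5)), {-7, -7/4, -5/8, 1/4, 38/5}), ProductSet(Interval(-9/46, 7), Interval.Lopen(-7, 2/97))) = EmptySet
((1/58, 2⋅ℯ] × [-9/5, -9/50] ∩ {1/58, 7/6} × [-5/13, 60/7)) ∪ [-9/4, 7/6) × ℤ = ([-9/4, 7/6) × ℤ) ∪ ({7/6} × [-5/13, -9/50])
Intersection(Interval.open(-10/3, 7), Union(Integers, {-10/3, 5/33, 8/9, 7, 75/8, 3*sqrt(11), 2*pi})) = Union({5/33, 8/9, 2*pi}, Range(-3, 7, 1))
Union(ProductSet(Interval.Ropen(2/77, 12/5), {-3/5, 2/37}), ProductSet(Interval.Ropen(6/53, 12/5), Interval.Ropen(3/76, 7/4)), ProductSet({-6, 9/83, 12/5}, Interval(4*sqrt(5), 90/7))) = Union(ProductSet({-6, 9/83, 12/5}, Interval(4*sqrt(5), 90/7)), ProductSet(Interval.Ropen(2/77, 12/5), {-3/5, 2/37}), ProductSet(Interval.Ropen(6/53, 12/5), Interval.Ropen(3/76, 7/4)))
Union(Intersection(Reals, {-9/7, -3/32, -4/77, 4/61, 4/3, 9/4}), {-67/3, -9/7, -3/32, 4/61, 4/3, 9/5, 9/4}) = {-67/3, -9/7, -3/32, -4/77, 4/61, 4/3, 9/5, 9/4}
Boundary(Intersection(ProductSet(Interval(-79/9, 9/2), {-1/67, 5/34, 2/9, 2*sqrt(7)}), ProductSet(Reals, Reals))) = ProductSet(Interval(-79/9, 9/2), {-1/67, 5/34, 2/9, 2*sqrt(7)})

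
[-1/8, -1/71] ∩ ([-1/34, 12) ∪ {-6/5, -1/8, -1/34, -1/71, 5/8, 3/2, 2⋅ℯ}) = {-1/8} ∪ [-1/34, -1/71]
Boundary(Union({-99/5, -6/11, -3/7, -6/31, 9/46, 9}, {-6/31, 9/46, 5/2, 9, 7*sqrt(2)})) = {-99/5, -6/11, -3/7, -6/31, 9/46, 5/2, 9, 7*sqrt(2)}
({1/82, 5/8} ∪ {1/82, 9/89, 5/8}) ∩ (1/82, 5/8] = {9/89, 5/8}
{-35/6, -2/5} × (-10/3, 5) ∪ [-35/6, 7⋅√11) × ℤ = ({-35/6, -2/5} × (-10/3, 5)) ∪ ([-35/6, 7⋅√11) × ℤ)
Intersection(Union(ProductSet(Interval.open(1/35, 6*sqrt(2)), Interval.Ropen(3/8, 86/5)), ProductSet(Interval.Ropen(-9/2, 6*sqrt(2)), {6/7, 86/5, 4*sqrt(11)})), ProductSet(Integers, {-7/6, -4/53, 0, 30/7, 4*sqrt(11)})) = Union(ProductSet(Range(-4, 9, 1), {4*sqrt(11)}), ProductSet(Range(1, 9, 1), {30/7, 4*sqrt(11)}))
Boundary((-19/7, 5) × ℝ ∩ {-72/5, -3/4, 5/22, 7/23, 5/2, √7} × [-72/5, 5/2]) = {-3/4, 5/22, 7/23, 5/2, √7} × [-72/5, 5/2]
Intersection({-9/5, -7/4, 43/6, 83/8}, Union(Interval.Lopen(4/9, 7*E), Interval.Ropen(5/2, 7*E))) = {43/6, 83/8}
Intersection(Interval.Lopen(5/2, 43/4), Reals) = Interval.Lopen(5/2, 43/4)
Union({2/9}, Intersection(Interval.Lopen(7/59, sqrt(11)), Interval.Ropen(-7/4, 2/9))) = Interval.Lopen(7/59, 2/9)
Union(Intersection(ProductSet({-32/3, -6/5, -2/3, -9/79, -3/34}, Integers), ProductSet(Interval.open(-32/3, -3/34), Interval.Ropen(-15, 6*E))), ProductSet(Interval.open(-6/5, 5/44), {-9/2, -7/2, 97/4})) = Union(ProductSet({-6/5, -2/3, -9/79}, Range(-15, 17, 1)), ProductSet(Interval.open(-6/5, 5/44), {-9/2, -7/2, 97/4}))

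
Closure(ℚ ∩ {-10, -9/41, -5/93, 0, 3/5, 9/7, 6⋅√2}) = {-10, -9/41, -5/93, 0, 3/5, 9/7}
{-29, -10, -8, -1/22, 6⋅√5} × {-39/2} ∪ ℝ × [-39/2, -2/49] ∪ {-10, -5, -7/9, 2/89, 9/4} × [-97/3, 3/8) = (ℝ × [-39/2, -2/49]) ∪ ({-10, -5, -7/9, 2/89, 9/4} × [-97/3, 3/8))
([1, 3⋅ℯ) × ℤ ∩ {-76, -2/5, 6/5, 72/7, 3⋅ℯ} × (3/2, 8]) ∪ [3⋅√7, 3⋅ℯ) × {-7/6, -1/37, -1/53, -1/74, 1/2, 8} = ({6/5} × {2, 3, …, 8}) ∪ ([3⋅√7, 3⋅ℯ) × {-7/6, -1/37, -1/53, -1/74, 1/2, 8})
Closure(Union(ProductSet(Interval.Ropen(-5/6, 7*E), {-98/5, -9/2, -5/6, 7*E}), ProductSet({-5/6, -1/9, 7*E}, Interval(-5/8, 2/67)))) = Union(ProductSet({-5/6, -1/9, 7*E}, Interval(-5/8, 2/67)), ProductSet(Interval(-5/6, 7*E), {-98/5, -9/2, -5/6, 7*E}))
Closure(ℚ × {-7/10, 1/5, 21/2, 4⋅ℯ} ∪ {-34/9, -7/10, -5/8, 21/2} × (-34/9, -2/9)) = (ℝ × {-7/10, 1/5, 21/2, 4⋅ℯ}) ∪ ({-34/9, -7/10, -5/8, 21/2} × [-34/9, -2/9])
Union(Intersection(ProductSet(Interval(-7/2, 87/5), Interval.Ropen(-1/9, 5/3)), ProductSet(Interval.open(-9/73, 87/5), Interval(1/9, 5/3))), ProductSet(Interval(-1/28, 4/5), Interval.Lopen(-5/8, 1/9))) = Union(ProductSet(Interval.open(-9/73, 87/5), Interval.Ropen(1/9, 5/3)), ProductSet(Interval(-1/28, 4/5), Interval.Lopen(-5/8, 1/9)))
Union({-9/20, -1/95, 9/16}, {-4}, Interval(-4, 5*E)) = Interval(-4, 5*E)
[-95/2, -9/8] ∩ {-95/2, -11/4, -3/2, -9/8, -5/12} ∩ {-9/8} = {-9/8}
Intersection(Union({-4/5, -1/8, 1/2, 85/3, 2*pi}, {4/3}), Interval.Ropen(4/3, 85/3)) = {4/3, 2*pi}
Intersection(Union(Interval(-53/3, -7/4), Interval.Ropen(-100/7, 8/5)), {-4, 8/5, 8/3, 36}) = {-4}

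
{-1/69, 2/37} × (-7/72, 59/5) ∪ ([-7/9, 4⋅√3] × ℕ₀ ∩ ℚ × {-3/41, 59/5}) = {-1/69, 2/37} × (-7/72, 59/5)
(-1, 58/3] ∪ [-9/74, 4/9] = (-1, 58/3]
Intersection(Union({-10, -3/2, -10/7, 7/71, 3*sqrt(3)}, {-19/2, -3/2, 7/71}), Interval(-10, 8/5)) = {-10, -19/2, -3/2, -10/7, 7/71}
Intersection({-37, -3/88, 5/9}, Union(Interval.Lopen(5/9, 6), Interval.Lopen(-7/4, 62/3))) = {-3/88, 5/9}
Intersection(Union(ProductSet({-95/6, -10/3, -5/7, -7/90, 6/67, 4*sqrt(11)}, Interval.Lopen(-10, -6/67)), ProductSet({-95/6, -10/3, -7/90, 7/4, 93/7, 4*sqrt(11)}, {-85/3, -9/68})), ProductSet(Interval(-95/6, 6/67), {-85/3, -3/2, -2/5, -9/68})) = Union(ProductSet({-95/6, -10/3, -7/90}, {-85/3, -9/68}), ProductSet({-95/6, -10/3, -5/7, -7/90, 6/67}, {-3/2, -2/5, -9/68}))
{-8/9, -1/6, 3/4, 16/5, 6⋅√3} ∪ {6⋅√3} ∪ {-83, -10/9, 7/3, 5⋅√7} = {-83, -10/9, -8/9, -1/6, 3/4, 7/3, 16/5, 6⋅√3, 5⋅√7}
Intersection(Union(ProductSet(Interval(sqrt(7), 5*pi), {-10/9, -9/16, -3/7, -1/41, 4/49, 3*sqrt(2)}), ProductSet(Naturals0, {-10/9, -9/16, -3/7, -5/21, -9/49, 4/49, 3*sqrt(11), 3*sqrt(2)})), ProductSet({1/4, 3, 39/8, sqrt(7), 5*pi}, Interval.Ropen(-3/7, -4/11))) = ProductSet({3, 39/8, sqrt(7), 5*pi}, {-3/7})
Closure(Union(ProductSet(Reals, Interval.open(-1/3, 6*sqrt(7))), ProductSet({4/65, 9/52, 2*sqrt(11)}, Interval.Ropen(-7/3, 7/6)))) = Union(ProductSet({4/65, 9/52, 2*sqrt(11)}, Interval.Ropen(-7/3, 7/6)), ProductSet(Reals, Interval(-1/3, 6*sqrt(7))))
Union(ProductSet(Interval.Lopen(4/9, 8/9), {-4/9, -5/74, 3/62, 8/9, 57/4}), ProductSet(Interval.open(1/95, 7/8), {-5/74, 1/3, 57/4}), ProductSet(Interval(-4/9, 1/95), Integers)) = Union(ProductSet(Interval(-4/9, 1/95), Integers), ProductSet(Interval.open(1/95, 7/8), {-5/74, 1/3, 57/4}), ProductSet(Interval.Lopen(4/9, 8/9), {-4/9, -5/74, 3/62, 8/9, 57/4}))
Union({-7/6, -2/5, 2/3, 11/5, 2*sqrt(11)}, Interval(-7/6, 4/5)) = Union({11/5, 2*sqrt(11)}, Interval(-7/6, 4/5))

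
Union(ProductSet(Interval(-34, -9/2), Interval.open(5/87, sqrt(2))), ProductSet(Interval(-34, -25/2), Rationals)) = Union(ProductSet(Interval(-34, -25/2), Rationals), ProductSet(Interval(-34, -9/2), Interval.open(5/87, sqrt(2))))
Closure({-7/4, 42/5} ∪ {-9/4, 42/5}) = {-9/4, -7/4, 42/5}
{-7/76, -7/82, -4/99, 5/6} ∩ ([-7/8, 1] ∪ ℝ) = {-7/76, -7/82, -4/99, 5/6}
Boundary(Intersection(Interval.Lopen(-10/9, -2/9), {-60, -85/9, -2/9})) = {-2/9}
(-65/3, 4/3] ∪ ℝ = (-∞, ∞)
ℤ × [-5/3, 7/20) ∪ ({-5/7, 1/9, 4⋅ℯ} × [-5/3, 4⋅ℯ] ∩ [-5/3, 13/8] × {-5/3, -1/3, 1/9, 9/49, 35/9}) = (ℤ × [-5/3, 7/20)) ∪ ({-5/7, 1/9} × {-5/3, -1/3, 1/9, 9/49, 35/9})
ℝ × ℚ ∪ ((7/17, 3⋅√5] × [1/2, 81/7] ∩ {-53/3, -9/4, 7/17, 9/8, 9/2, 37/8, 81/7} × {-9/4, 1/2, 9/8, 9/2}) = ℝ × ℚ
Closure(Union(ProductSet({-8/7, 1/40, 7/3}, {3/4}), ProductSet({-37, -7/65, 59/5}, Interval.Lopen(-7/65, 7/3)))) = Union(ProductSet({-37, -7/65, 59/5}, Interval(-7/65, 7/3)), ProductSet({-8/7, 1/40, 7/3}, {3/4}))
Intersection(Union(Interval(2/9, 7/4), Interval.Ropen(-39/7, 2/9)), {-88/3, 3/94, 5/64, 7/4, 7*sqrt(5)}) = {3/94, 5/64, 7/4}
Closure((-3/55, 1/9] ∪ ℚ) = ℚ ∪ (-∞, ∞)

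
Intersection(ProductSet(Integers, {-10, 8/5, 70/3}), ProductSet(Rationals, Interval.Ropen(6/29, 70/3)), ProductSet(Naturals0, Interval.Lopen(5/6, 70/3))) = ProductSet(Naturals0, {8/5})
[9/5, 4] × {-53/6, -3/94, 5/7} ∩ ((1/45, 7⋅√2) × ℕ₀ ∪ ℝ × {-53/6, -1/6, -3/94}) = [9/5, 4] × {-53/6, -3/94}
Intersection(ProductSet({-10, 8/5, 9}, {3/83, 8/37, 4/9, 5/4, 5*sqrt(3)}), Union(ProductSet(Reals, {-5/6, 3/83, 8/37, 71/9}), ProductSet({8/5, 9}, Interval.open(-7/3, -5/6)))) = ProductSet({-10, 8/5, 9}, {3/83, 8/37})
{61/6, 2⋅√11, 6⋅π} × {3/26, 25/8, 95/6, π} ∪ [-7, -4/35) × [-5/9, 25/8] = ([-7, -4/35) × [-5/9, 25/8]) ∪ ({61/6, 2⋅√11, 6⋅π} × {3/26, 25/8, 95/6, π})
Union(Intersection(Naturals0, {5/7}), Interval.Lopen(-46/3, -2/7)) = Interval.Lopen(-46/3, -2/7)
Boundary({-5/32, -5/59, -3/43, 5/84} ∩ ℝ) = {-5/32, -5/59, -3/43, 5/84}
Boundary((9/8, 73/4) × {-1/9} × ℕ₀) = [9/8, 73/4] × {-1/9} × ℕ₀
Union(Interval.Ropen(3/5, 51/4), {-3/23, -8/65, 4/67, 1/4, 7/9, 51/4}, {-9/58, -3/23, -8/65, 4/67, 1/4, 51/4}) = Union({-9/58, -3/23, -8/65, 4/67, 1/4}, Interval(3/5, 51/4))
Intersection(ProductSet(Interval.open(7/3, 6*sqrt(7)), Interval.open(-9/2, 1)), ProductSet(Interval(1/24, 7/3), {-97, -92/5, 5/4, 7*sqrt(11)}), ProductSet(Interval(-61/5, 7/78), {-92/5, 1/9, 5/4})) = EmptySet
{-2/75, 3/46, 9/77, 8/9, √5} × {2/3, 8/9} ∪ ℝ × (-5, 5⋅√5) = ℝ × (-5, 5⋅√5)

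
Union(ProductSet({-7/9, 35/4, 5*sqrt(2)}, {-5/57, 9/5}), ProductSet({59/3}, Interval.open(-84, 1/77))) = Union(ProductSet({59/3}, Interval.open(-84, 1/77)), ProductSet({-7/9, 35/4, 5*sqrt(2)}, {-5/57, 9/5}))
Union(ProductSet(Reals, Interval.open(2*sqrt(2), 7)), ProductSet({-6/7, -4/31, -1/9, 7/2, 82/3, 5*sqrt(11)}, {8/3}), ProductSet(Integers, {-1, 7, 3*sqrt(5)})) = Union(ProductSet({-6/7, -4/31, -1/9, 7/2, 82/3, 5*sqrt(11)}, {8/3}), ProductSet(Integers, {-1, 7, 3*sqrt(5)}), ProductSet(Reals, Interval.open(2*sqrt(2), 7)))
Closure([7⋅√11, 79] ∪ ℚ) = ℚ ∪ (-∞, ∞)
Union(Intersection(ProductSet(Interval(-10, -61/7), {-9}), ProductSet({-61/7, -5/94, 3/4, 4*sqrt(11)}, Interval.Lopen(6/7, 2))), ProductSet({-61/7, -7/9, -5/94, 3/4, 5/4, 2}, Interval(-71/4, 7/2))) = ProductSet({-61/7, -7/9, -5/94, 3/4, 5/4, 2}, Interval(-71/4, 7/2))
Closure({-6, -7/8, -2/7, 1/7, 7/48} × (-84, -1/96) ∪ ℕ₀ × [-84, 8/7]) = (ℕ₀ × [-84, 8/7]) ∪ ({-6, -7/8, -2/7, 1/7, 7/48} × [-84, -1/96])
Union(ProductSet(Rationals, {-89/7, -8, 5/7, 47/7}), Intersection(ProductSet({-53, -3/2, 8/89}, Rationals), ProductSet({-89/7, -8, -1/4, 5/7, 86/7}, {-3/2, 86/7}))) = ProductSet(Rationals, {-89/7, -8, 5/7, 47/7})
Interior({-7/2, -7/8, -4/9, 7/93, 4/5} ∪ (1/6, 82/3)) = (1/6, 82/3)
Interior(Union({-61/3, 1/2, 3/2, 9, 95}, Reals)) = Reals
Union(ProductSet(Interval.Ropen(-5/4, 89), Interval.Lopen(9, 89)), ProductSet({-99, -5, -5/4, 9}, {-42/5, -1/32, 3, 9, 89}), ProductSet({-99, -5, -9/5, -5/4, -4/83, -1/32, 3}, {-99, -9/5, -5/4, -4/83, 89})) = Union(ProductSet({-99, -5, -5/4, 9}, {-42/5, -1/32, 3, 9, 89}), ProductSet({-99, -5, -9/5, -5/4, -4/83, -1/32, 3}, {-99, -9/5, -5/4, -4/83, 89}), ProductSet(Interval.Ropen(-5/4, 89), Interval.Lopen(9, 89)))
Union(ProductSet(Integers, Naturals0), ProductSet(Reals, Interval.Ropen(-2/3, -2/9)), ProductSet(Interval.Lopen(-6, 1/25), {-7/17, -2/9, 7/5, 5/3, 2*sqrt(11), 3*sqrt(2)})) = Union(ProductSet(Integers, Naturals0), ProductSet(Interval.Lopen(-6, 1/25), {-7/17, -2/9, 7/5, 5/3, 2*sqrt(11), 3*sqrt(2)}), ProductSet(Reals, Interval.Ropen(-2/3, -2/9)))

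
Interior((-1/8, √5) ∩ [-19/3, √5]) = (-1/8, √5)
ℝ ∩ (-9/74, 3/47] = (-9/74, 3/47]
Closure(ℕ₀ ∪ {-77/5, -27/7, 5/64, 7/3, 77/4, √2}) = {-77/5, -27/7, 5/64, 7/3, 77/4, √2} ∪ ℕ₀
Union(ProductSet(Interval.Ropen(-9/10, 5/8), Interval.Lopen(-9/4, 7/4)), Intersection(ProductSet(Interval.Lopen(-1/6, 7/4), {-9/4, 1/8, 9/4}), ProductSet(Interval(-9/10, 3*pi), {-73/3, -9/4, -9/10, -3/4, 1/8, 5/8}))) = Union(ProductSet(Interval.Ropen(-9/10, 5/8), Interval.Lopen(-9/4, 7/4)), ProductSet(Interval.Lopen(-1/6, 7/4), {-9/4, 1/8}))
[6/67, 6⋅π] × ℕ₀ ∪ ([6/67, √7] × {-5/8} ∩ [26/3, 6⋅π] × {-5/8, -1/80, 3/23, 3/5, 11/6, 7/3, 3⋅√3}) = [6/67, 6⋅π] × ℕ₀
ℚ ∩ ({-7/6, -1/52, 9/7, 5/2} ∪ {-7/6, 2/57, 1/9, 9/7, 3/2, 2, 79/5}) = {-7/6, -1/52, 2/57, 1/9, 9/7, 3/2, 2, 5/2, 79/5}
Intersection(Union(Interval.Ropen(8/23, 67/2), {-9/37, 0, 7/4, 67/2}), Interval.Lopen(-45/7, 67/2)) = Union({-9/37, 0}, Interval(8/23, 67/2))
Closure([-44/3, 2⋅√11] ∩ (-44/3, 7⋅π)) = [-44/3, 2⋅√11]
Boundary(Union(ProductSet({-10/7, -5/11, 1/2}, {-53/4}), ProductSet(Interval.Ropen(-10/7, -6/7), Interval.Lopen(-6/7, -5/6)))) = Union(ProductSet({-10/7, -6/7}, Interval(-6/7, -5/6)), ProductSet({-10/7, -5/11, 1/2}, {-53/4}), ProductSet(Interval(-10/7, -6/7), {-6/7, -5/6}))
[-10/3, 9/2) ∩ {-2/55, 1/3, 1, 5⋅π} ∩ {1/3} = {1/3}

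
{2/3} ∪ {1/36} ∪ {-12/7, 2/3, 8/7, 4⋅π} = {-12/7, 1/36, 2/3, 8/7, 4⋅π}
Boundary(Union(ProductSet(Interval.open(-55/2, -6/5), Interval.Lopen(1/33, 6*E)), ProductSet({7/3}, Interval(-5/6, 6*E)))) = Union(ProductSet({7/3}, Interval(-5/6, 6*E)), ProductSet({-55/2, -6/5}, Interval(1/33, 6*E)), ProductSet(Interval(-55/2, -6/5), {1/33, 6*E}))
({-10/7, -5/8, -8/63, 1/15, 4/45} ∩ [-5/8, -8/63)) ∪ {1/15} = {-5/8, 1/15}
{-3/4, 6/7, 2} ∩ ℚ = {-3/4, 6/7, 2}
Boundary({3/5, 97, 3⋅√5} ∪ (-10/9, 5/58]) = {-10/9, 5/58, 3/5, 97, 3⋅√5}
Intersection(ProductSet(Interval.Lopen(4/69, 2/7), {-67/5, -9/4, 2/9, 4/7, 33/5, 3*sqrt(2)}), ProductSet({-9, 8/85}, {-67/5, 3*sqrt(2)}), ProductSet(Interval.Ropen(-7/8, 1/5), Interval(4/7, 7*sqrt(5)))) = ProductSet({8/85}, {3*sqrt(2)})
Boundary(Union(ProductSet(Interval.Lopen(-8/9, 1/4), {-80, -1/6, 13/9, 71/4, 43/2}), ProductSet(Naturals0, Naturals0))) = Union(ProductSet(Interval(-8/9, 1/4), {-80, -1/6, 13/9, 71/4, 43/2}), ProductSet(Naturals0, Naturals0))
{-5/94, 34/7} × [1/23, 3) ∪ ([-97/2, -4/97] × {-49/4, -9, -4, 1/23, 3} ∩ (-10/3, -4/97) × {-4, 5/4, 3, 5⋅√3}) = ({-5/94, 34/7} × [1/23, 3)) ∪ ((-10/3, -4/97) × {-4, 3})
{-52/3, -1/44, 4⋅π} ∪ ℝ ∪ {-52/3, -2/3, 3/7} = ℝ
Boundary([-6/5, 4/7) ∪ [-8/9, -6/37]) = {-6/5, 4/7}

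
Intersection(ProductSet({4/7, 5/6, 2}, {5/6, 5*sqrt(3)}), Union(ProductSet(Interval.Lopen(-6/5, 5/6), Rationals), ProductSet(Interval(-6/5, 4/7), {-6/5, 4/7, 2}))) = ProductSet({4/7, 5/6}, {5/6})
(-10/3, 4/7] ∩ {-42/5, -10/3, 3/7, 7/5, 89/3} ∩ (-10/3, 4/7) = {3/7}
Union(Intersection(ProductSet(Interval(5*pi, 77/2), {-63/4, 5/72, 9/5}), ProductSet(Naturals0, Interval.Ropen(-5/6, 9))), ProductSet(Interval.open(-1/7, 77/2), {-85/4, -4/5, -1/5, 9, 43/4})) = Union(ProductSet(Interval.open(-1/7, 77/2), {-85/4, -4/5, -1/5, 9, 43/4}), ProductSet(Range(16, 39, 1), {5/72, 9/5}))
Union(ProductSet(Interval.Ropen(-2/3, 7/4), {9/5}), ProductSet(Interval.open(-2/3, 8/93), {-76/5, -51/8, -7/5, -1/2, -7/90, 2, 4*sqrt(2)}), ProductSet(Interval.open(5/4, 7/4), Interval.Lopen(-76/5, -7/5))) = Union(ProductSet(Interval.open(-2/3, 8/93), {-76/5, -51/8, -7/5, -1/2, -7/90, 2, 4*sqrt(2)}), ProductSet(Interval.Ropen(-2/3, 7/4), {9/5}), ProductSet(Interval.open(5/4, 7/4), Interval.Lopen(-76/5, -7/5)))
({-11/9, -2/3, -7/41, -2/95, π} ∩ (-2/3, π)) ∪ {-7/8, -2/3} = {-7/8, -2/3, -7/41, -2/95}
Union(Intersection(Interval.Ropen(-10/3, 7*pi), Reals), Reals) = Interval(-oo, oo)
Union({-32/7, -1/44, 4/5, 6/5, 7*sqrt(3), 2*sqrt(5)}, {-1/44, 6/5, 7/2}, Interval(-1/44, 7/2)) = Union({-32/7, 7*sqrt(3), 2*sqrt(5)}, Interval(-1/44, 7/2))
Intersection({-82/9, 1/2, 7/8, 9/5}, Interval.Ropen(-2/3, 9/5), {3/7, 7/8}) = {7/8}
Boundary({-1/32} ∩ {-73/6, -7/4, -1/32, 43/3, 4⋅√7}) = {-1/32}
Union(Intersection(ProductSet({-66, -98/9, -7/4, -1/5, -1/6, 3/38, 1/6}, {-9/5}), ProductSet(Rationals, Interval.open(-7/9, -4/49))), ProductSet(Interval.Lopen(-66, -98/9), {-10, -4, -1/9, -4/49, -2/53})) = ProductSet(Interval.Lopen(-66, -98/9), {-10, -4, -1/9, -4/49, -2/53})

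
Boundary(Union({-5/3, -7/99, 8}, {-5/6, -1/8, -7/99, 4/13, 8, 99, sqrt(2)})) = {-5/3, -5/6, -1/8, -7/99, 4/13, 8, 99, sqrt(2)}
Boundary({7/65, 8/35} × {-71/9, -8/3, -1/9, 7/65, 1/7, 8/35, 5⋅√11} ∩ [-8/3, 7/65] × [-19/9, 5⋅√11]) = {7/65} × {-1/9, 7/65, 1/7, 8/35, 5⋅√11}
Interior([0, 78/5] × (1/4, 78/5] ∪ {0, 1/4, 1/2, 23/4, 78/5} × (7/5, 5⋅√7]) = (0, 78/5) × (1/4, 78/5)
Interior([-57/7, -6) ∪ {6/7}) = (-57/7, -6)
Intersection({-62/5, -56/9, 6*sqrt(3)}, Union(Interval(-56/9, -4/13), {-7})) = {-56/9}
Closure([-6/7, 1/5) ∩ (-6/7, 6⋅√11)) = [-6/7, 1/5]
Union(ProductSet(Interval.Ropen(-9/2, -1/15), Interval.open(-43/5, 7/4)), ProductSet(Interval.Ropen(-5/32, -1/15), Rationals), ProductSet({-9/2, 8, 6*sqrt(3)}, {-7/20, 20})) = Union(ProductSet({-9/2, 8, 6*sqrt(3)}, {-7/20, 20}), ProductSet(Interval.Ropen(-9/2, -1/15), Interval.open(-43/5, 7/4)), ProductSet(Interval.Ropen(-5/32, -1/15), Rationals))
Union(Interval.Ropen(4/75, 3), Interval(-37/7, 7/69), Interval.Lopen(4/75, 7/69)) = Interval.Ropen(-37/7, 3)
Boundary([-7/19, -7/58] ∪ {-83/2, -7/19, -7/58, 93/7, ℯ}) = {-83/2, -7/19, -7/58, 93/7, ℯ}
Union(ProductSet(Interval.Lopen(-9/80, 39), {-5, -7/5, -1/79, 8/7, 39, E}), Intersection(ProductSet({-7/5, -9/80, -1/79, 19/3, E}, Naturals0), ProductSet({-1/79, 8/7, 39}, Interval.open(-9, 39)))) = Union(ProductSet({-1/79}, Range(0, 39, 1)), ProductSet(Interval.Lopen(-9/80, 39), {-5, -7/5, -1/79, 8/7, 39, E}))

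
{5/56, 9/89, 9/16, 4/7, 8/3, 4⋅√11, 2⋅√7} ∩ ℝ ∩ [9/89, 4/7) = {9/89, 9/16}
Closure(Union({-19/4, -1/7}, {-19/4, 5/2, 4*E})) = {-19/4, -1/7, 5/2, 4*E}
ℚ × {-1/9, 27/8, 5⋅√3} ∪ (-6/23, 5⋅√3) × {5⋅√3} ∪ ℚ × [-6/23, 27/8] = (ℚ × ([-6/23, 27/8] ∪ {5⋅√3})) ∪ ((-6/23, 5⋅√3) × {5⋅√3})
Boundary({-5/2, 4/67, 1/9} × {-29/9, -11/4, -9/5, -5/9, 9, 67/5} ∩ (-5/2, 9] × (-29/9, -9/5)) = {4/67, 1/9} × {-11/4}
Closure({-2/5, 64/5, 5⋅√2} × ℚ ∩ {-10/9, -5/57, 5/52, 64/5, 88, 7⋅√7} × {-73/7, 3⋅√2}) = {64/5} × {-73/7}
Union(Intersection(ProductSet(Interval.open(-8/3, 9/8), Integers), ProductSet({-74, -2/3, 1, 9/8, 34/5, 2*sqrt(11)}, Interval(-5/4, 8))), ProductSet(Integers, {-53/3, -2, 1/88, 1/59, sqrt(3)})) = Union(ProductSet({-2/3, 1}, Range(-1, 9, 1)), ProductSet(Integers, {-53/3, -2, 1/88, 1/59, sqrt(3)}))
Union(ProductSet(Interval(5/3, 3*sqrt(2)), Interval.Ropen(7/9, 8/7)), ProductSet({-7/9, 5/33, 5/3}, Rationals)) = Union(ProductSet({-7/9, 5/33, 5/3}, Rationals), ProductSet(Interval(5/3, 3*sqrt(2)), Interval.Ropen(7/9, 8/7)))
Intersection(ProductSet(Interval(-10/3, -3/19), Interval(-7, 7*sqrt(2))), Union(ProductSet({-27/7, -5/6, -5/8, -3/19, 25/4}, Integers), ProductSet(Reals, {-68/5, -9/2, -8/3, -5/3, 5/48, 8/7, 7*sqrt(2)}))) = Union(ProductSet({-5/6, -5/8, -3/19}, Range(-7, 10, 1)), ProductSet(Interval(-10/3, -3/19), {-9/2, -8/3, -5/3, 5/48, 8/7, 7*sqrt(2)}))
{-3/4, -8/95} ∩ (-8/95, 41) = ∅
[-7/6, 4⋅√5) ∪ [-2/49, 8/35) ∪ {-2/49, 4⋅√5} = [-7/6, 4⋅√5]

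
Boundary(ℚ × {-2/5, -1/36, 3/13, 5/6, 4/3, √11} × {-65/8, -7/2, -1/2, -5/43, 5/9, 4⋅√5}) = ℝ × {-2/5, -1/36, 3/13, 5/6, 4/3, √11} × {-65/8, -7/2, -1/2, -5/43, 5/9, 4⋅√5}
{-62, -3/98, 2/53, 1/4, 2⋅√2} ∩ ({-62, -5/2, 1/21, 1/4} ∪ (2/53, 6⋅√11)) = {-62, 1/4, 2⋅√2}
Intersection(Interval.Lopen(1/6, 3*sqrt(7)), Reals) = Interval.Lopen(1/6, 3*sqrt(7))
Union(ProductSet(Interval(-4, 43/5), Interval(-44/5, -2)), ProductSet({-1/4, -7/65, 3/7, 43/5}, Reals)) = Union(ProductSet({-1/4, -7/65, 3/7, 43/5}, Reals), ProductSet(Interval(-4, 43/5), Interval(-44/5, -2)))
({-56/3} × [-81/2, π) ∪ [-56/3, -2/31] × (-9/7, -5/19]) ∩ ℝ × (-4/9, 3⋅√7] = ({-56/3} × (-4/9, π)) ∪ ([-56/3, -2/31] × (-4/9, -5/19])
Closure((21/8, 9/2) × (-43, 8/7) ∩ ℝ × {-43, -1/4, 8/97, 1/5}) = [21/8, 9/2] × {-1/4, 8/97, 1/5}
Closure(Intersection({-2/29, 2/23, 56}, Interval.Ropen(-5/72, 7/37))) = {-2/29, 2/23}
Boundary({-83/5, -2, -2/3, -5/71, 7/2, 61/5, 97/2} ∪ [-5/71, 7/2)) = {-83/5, -2, -2/3, -5/71, 7/2, 61/5, 97/2}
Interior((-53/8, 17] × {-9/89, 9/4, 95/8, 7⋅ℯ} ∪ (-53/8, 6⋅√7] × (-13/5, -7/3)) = (-53/8, 6⋅√7) × (-13/5, -7/3)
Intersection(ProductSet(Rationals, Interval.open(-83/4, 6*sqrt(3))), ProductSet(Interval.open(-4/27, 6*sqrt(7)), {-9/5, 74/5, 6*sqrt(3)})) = ProductSet(Intersection(Interval.open(-4/27, 6*sqrt(7)), Rationals), {-9/5})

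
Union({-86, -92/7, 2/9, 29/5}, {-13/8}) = {-86, -92/7, -13/8, 2/9, 29/5}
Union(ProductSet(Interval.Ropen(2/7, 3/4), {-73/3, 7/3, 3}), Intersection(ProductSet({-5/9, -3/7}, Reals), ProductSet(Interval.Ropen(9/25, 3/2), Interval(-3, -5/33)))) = ProductSet(Interval.Ropen(2/7, 3/4), {-73/3, 7/3, 3})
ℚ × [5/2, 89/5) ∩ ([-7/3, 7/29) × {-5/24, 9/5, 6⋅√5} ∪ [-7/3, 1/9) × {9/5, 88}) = (ℚ ∩ [-7/3, 7/29)) × {6⋅√5}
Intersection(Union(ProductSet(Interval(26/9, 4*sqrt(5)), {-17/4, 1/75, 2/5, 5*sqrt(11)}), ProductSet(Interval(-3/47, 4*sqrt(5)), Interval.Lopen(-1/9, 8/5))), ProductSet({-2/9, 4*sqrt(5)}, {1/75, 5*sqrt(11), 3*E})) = ProductSet({4*sqrt(5)}, {1/75, 5*sqrt(11)})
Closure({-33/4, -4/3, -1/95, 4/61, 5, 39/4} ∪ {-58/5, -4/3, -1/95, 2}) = {-58/5, -33/4, -4/3, -1/95, 4/61, 2, 5, 39/4}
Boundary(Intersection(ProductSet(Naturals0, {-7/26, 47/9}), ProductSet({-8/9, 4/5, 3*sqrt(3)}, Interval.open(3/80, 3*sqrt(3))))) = EmptySet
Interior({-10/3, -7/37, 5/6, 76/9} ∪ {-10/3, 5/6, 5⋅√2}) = ∅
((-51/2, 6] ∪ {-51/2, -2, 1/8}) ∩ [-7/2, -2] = [-7/2, -2]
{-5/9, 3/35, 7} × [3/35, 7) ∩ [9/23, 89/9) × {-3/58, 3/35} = {7} × {3/35}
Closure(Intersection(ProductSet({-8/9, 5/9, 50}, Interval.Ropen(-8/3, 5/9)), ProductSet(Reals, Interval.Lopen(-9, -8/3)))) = ProductSet({-8/9, 5/9, 50}, {-8/3})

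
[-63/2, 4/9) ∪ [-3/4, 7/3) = [-63/2, 7/3)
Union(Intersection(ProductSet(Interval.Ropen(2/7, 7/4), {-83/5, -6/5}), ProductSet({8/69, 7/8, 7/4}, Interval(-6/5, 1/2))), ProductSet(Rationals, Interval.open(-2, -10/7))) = Union(ProductSet({7/8}, {-6/5}), ProductSet(Rationals, Interval.open(-2, -10/7)))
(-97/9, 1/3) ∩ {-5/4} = {-5/4}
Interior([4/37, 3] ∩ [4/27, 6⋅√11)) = (4/27, 3)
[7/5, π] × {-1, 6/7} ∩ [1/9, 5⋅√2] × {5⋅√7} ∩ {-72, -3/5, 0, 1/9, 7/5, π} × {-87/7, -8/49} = ∅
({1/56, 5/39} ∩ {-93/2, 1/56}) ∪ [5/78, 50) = {1/56} ∪ [5/78, 50)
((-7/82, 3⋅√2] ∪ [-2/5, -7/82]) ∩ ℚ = ℚ ∩ [-2/5, 3⋅√2]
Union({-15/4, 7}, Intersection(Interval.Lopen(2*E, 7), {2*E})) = {-15/4, 7}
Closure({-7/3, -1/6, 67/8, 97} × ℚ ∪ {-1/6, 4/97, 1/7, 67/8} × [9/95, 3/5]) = ({-7/3, -1/6, 67/8, 97} × ℝ) ∪ ({-1/6, 4/97, 1/7, 67/8} × [9/95, 3/5])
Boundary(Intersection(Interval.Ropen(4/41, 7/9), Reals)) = {4/41, 7/9}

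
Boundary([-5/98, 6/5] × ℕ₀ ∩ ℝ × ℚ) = [-5/98, 6/5] × ℕ₀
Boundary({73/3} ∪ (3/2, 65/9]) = {3/2, 65/9, 73/3}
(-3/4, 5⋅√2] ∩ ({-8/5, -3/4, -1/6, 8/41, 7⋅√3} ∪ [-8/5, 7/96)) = (-3/4, 7/96) ∪ {8/41}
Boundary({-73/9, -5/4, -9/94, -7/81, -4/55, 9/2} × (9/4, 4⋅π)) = {-73/9, -5/4, -9/94, -7/81, -4/55, 9/2} × [9/4, 4⋅π]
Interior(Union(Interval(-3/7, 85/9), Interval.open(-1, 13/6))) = Interval.open(-1, 85/9)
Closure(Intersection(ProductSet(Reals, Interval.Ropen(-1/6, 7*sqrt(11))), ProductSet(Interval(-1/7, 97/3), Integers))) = ProductSet(Interval(-1/7, 97/3), Range(0, 24, 1))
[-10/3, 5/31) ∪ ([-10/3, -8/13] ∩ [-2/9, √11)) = [-10/3, 5/31)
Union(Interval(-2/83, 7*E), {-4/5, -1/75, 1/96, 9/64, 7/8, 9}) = Union({-4/5}, Interval(-2/83, 7*E))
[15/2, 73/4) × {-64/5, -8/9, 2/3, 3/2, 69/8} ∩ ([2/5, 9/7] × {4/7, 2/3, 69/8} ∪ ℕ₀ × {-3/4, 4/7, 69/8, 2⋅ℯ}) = {8, 9, …, 18} × {69/8}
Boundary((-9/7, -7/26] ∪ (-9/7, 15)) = {-9/7, 15}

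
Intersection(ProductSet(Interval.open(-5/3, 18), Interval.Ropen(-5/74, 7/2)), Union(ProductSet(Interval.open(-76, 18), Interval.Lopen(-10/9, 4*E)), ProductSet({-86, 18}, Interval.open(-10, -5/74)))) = ProductSet(Interval.open(-5/3, 18), Interval.Ropen(-5/74, 7/2))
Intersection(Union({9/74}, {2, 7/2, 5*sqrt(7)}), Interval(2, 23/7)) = {2}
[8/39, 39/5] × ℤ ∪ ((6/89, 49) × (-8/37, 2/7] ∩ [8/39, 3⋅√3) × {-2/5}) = [8/39, 39/5] × ℤ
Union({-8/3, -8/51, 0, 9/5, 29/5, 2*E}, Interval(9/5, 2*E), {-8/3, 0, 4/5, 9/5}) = Union({-8/3, -8/51, 0, 4/5, 29/5}, Interval(9/5, 2*E))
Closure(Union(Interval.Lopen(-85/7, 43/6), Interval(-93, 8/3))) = Interval(-93, 43/6)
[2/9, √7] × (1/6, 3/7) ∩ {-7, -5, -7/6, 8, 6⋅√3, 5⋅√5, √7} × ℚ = {√7} × (ℚ ∩ (1/6, 3/7))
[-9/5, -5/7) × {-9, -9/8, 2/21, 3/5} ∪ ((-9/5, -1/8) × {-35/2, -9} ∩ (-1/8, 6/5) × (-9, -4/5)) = [-9/5, -5/7) × {-9, -9/8, 2/21, 3/5}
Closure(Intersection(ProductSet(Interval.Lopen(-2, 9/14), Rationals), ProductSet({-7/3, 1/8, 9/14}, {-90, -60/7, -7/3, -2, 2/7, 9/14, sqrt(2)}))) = ProductSet({1/8, 9/14}, {-90, -60/7, -7/3, -2, 2/7, 9/14})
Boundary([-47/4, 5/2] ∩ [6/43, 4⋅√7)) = {6/43, 5/2}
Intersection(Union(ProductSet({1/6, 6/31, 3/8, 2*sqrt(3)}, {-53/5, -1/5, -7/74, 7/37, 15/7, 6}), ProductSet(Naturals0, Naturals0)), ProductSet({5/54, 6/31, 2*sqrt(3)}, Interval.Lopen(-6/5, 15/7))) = ProductSet({6/31, 2*sqrt(3)}, {-1/5, -7/74, 7/37, 15/7})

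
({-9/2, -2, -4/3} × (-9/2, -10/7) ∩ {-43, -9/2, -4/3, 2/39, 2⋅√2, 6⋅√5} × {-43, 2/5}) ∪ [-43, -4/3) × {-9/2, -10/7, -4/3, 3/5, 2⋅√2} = [-43, -4/3) × {-9/2, -10/7, -4/3, 3/5, 2⋅√2}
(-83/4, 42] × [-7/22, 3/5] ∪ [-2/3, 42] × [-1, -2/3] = ((-83/4, 42] × [-7/22, 3/5]) ∪ ([-2/3, 42] × [-1, -2/3])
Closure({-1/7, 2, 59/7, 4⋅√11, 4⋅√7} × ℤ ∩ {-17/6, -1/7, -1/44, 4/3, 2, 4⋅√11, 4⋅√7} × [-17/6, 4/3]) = {-1/7, 2, 4⋅√11, 4⋅√7} × {-2, -1, 0, 1}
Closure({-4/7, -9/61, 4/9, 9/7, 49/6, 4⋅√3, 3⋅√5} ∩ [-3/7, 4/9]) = {-9/61, 4/9}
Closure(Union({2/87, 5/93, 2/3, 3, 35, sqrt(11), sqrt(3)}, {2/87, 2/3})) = {2/87, 5/93, 2/3, 3, 35, sqrt(11), sqrt(3)}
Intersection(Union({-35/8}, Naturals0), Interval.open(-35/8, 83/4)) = Range(0, 21, 1)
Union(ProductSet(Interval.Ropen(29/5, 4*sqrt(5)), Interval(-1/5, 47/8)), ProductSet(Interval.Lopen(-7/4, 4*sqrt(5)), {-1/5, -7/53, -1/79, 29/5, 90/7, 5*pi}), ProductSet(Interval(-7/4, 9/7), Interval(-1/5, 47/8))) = Union(ProductSet(Interval.Lopen(-7/4, 4*sqrt(5)), {-1/5, -7/53, -1/79, 29/5, 90/7, 5*pi}), ProductSet(Union(Interval(-7/4, 9/7), Interval.Ropen(29/5, 4*sqrt(5))), Interval(-1/5, 47/8)))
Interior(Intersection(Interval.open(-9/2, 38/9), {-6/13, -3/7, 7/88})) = EmptySet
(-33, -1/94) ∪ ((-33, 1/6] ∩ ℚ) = (-33, -1/94] ∪ (ℚ ∩ (-33, 1/6])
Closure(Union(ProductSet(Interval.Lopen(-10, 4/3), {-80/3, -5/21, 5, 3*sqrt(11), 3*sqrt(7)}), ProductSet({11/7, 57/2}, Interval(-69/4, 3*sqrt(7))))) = Union(ProductSet({11/7, 57/2}, Interval(-69/4, 3*sqrt(7))), ProductSet(Interval(-10, 4/3), {-80/3, -5/21, 5, 3*sqrt(11), 3*sqrt(7)}))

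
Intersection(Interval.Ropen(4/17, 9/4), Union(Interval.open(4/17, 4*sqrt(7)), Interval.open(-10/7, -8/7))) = Interval.open(4/17, 9/4)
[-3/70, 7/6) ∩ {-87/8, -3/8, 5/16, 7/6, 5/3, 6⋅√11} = {5/16}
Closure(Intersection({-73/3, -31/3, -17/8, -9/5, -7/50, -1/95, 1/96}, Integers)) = EmptySet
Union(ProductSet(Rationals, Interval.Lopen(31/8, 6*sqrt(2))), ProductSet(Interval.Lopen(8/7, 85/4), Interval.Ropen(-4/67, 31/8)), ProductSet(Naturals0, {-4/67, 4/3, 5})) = Union(ProductSet(Interval.Lopen(8/7, 85/4), Interval.Ropen(-4/67, 31/8)), ProductSet(Naturals0, {-4/67, 4/3, 5}), ProductSet(Rationals, Interval.Lopen(31/8, 6*sqrt(2))))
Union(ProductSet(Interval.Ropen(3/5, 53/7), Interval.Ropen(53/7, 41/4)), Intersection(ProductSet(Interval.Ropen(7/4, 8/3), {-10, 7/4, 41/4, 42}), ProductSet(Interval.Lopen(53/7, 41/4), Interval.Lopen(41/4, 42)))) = ProductSet(Interval.Ropen(3/5, 53/7), Interval.Ropen(53/7, 41/4))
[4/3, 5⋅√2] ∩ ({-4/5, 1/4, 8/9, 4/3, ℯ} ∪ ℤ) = {4/3, ℯ} ∪ {2, 3, …, 7}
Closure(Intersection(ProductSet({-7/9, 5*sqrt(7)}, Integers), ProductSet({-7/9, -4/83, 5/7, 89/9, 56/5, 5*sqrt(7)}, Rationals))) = ProductSet({-7/9, 5*sqrt(7)}, Integers)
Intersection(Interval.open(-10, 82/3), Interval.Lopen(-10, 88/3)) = Interval.open(-10, 82/3)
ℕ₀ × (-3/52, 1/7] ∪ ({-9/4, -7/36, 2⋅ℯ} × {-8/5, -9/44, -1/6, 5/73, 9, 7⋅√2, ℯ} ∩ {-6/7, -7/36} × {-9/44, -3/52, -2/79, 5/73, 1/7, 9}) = ({-7/36} × {-9/44, 5/73, 9}) ∪ (ℕ₀ × (-3/52, 1/7])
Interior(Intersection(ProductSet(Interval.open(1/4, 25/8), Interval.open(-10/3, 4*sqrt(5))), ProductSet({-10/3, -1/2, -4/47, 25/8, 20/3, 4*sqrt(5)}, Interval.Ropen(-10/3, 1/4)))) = EmptySet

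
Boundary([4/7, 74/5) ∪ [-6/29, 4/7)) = {-6/29, 74/5}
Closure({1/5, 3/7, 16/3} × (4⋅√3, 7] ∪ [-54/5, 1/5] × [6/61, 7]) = ([-54/5, 1/5] × [6/61, 7]) ∪ ({1/5, 3/7, 16/3} × [4⋅√3, 7])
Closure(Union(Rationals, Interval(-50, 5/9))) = Union(Interval(-oo, oo), Rationals)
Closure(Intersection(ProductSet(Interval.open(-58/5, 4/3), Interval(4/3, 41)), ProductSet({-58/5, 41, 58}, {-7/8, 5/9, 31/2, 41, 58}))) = EmptySet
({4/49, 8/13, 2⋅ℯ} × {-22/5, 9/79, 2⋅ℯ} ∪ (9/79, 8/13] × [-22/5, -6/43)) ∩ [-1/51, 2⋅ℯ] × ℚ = ({4/49, 8/13, 2⋅ℯ} × {-22/5, 9/79}) ∪ ((9/79, 8/13] × (ℚ ∩ [-22/5, -6/43)))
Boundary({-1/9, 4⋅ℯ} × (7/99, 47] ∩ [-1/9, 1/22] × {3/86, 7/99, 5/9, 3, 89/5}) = {-1/9} × {5/9, 3, 89/5}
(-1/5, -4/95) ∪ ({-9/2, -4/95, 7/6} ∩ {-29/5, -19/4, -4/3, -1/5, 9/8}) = (-1/5, -4/95)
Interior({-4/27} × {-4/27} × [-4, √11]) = ∅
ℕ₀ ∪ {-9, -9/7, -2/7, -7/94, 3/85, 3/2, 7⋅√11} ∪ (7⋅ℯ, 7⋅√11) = {-9, -9/7, -2/7, -7/94, 3/85, 3/2} ∪ ℕ₀ ∪ (7⋅ℯ, 7⋅√11]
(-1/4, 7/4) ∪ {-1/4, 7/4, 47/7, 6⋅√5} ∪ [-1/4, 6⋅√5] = [-1/4, 6⋅√5]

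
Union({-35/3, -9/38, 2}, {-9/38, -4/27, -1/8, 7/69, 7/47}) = {-35/3, -9/38, -4/27, -1/8, 7/69, 7/47, 2}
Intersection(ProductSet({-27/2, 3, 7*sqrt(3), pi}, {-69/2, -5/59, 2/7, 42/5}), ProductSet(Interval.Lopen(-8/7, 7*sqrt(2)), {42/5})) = ProductSet({3, pi}, {42/5})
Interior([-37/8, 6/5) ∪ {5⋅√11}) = (-37/8, 6/5)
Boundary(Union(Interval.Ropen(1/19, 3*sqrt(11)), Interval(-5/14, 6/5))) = {-5/14, 3*sqrt(11)}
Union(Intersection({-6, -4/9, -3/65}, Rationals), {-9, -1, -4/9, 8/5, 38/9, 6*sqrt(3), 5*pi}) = {-9, -6, -1, -4/9, -3/65, 8/5, 38/9, 6*sqrt(3), 5*pi}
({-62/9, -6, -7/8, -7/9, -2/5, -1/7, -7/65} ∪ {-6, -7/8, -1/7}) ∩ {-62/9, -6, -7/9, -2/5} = {-62/9, -6, -7/9, -2/5}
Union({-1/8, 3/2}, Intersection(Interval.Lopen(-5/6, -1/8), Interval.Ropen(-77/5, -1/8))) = Union({3/2}, Interval.Lopen(-5/6, -1/8))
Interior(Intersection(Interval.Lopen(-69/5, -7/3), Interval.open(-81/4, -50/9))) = Interval.open(-69/5, -50/9)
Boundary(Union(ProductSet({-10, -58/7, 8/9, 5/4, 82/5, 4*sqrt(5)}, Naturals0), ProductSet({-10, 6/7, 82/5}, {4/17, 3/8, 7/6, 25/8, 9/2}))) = Union(ProductSet({-10, 6/7, 82/5}, {4/17, 3/8, 7/6, 25/8, 9/2}), ProductSet({-10, -58/7, 8/9, 5/4, 82/5, 4*sqrt(5)}, Naturals0))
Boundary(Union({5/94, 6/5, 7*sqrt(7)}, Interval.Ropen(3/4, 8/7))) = {5/94, 3/4, 8/7, 6/5, 7*sqrt(7)}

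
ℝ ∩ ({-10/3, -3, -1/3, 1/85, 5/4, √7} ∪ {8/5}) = {-10/3, -3, -1/3, 1/85, 5/4, 8/5, √7}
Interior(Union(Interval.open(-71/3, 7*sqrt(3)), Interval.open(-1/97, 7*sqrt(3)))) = Interval.open(-71/3, 7*sqrt(3))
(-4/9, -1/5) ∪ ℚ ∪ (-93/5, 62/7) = ℚ ∪ [-93/5, 62/7]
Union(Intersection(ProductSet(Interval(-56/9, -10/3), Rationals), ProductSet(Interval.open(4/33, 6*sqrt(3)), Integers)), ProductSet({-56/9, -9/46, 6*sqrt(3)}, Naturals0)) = ProductSet({-56/9, -9/46, 6*sqrt(3)}, Naturals0)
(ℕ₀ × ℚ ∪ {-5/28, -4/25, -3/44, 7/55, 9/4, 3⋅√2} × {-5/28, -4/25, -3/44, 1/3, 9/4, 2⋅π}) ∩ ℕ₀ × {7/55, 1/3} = ℕ₀ × {7/55, 1/3}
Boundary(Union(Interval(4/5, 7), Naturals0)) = Union(Complement(Naturals0, Interval.open(4/5, 7)), {4/5})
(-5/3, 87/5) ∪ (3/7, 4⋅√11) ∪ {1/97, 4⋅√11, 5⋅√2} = (-5/3, 87/5)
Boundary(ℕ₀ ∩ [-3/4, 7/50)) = {0}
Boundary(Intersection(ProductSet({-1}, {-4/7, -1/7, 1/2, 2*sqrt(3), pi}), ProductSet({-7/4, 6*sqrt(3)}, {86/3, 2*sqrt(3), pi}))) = EmptySet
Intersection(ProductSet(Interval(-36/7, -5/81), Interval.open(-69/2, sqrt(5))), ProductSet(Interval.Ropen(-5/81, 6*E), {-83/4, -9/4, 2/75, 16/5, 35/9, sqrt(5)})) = ProductSet({-5/81}, {-83/4, -9/4, 2/75})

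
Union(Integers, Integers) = Integers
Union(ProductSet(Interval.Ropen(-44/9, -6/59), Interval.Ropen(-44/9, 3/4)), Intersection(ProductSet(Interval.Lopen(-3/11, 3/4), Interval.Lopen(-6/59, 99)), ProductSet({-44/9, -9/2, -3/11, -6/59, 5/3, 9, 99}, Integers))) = Union(ProductSet({-6/59}, Range(0, 100, 1)), ProductSet(Interval.Ropen(-44/9, -6/59), Interval.Ropen(-44/9, 3/4)))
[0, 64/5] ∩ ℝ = [0, 64/5]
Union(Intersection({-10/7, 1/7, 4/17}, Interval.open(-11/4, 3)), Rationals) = Rationals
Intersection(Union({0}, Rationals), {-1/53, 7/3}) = {-1/53, 7/3}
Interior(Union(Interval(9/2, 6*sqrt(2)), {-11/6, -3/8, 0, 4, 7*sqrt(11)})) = Interval.open(9/2, 6*sqrt(2))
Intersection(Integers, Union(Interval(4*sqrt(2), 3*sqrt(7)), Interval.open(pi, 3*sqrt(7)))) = Range(4, 8, 1)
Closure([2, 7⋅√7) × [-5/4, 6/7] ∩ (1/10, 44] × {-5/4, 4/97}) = [2, 7⋅√7] × {-5/4, 4/97}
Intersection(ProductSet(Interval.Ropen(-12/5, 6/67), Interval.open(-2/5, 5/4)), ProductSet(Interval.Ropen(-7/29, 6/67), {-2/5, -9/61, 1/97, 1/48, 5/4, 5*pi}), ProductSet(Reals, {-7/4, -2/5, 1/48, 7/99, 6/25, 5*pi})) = ProductSet(Interval.Ropen(-7/29, 6/67), {1/48})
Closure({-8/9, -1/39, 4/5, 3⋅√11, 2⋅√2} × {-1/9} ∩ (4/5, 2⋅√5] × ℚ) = {2⋅√2} × {-1/9}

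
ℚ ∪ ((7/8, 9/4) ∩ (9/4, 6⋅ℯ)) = ℚ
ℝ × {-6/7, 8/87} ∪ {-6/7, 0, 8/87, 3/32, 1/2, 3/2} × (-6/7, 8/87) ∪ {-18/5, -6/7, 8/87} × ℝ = (ℝ × {-6/7, 8/87}) ∪ ({-18/5, -6/7, 8/87} × ℝ) ∪ ({-6/7, 0, 8/87, 3/32, 1/2, 3/2} × (-6/7, 8/87))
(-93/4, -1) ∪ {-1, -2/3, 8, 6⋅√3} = (-93/4, -1] ∪ {-2/3, 8, 6⋅√3}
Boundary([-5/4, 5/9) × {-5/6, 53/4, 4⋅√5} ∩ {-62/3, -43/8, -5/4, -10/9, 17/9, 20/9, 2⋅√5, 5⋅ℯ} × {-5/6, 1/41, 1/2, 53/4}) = {-5/4, -10/9} × {-5/6, 53/4}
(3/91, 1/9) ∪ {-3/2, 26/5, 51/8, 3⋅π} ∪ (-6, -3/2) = (-6, -3/2] ∪ (3/91, 1/9) ∪ {26/5, 51/8, 3⋅π}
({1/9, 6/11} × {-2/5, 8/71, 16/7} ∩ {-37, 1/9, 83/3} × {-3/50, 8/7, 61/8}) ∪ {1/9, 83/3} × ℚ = {1/9, 83/3} × ℚ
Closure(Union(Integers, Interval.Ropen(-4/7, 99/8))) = Union(Integers, Interval(-4/7, 99/8))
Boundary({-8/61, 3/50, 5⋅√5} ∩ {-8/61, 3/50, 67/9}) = {-8/61, 3/50}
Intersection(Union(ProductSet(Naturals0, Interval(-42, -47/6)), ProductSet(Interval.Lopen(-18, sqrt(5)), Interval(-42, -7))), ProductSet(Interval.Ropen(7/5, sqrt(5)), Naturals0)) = EmptySet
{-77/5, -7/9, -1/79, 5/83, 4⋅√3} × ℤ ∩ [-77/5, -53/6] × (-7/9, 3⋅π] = {-77/5} × {0, 1, …, 9}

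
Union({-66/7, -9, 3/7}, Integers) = Union({-66/7, 3/7}, Integers)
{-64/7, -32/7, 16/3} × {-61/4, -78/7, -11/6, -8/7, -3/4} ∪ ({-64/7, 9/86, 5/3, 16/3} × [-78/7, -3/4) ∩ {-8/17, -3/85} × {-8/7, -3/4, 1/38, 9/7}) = {-64/7, -32/7, 16/3} × {-61/4, -78/7, -11/6, -8/7, -3/4}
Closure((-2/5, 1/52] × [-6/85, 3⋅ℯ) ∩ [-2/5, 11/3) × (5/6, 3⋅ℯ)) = ({-2/5, 1/52} × [5/6, 3⋅ℯ]) ∪ ([-2/5, 1/52] × {5/6, 3⋅ℯ}) ∪ ((-2/5, 1/52] × (5/6, 3⋅ℯ))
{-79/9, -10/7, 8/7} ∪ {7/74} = {-79/9, -10/7, 7/74, 8/7}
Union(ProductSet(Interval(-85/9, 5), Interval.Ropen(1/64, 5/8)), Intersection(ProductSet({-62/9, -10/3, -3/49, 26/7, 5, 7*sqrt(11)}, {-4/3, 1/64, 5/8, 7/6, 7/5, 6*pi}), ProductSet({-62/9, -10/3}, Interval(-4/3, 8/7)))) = Union(ProductSet({-62/9, -10/3}, {-4/3, 1/64, 5/8}), ProductSet(Interval(-85/9, 5), Interval.Ropen(1/64, 5/8)))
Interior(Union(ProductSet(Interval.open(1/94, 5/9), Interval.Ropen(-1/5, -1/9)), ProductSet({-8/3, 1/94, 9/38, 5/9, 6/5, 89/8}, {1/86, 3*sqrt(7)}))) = ProductSet(Interval.open(1/94, 5/9), Interval.open(-1/5, -1/9))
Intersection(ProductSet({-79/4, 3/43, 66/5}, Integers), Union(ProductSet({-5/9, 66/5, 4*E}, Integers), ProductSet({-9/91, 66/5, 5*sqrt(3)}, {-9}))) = ProductSet({66/5}, Integers)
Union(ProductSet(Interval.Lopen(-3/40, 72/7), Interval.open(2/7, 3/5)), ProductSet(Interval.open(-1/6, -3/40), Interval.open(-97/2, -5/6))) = Union(ProductSet(Interval.open(-1/6, -3/40), Interval.open(-97/2, -5/6)), ProductSet(Interval.Lopen(-3/40, 72/7), Interval.open(2/7, 3/5)))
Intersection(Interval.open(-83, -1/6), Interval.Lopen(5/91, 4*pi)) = EmptySet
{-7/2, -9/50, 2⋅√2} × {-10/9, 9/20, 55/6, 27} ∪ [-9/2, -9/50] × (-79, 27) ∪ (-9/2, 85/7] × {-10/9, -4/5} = ((-9/2, 85/7] × {-10/9, -4/5}) ∪ ([-9/2, -9/50] × (-79, 27)) ∪ ({-7/2, -9/50, 2⋅√2} × {-10/9, 9/20, 55/6, 27})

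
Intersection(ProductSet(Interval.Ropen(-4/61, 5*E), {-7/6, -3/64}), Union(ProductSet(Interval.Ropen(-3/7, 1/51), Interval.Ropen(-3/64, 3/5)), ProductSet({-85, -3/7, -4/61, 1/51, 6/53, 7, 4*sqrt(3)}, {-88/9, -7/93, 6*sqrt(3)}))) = ProductSet(Interval.Ropen(-4/61, 1/51), {-3/64})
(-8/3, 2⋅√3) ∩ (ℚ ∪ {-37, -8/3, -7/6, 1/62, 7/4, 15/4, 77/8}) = ℚ ∩ (-8/3, 2⋅√3)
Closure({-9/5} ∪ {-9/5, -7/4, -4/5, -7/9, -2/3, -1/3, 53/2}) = {-9/5, -7/4, -4/5, -7/9, -2/3, -1/3, 53/2}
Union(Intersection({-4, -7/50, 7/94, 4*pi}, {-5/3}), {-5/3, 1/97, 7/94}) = {-5/3, 1/97, 7/94}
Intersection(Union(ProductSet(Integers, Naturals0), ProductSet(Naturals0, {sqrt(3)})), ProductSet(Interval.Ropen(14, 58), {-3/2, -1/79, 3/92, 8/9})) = EmptySet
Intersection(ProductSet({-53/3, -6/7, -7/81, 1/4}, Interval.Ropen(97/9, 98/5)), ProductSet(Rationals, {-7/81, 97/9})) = ProductSet({-53/3, -6/7, -7/81, 1/4}, {97/9})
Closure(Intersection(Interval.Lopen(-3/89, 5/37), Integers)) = Range(0, 1, 1)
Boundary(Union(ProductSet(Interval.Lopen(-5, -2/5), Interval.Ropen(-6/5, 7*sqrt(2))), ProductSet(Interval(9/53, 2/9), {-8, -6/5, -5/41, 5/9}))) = Union(ProductSet({-5, -2/5}, Interval(-6/5, 7*sqrt(2))), ProductSet(Interval(-5, -2/5), {-6/5, 7*sqrt(2)}), ProductSet(Interval(9/53, 2/9), {-8, -6/5, -5/41, 5/9}))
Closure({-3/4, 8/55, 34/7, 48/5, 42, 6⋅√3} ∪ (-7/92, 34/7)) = {-3/4, 48/5, 42, 6⋅√3} ∪ [-7/92, 34/7]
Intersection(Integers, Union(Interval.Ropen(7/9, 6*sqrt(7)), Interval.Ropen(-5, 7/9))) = Range(-5, 16, 1)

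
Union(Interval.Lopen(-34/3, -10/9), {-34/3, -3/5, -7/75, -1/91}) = Union({-3/5, -7/75, -1/91}, Interval(-34/3, -10/9))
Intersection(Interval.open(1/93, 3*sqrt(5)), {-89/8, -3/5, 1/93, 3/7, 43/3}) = {3/7}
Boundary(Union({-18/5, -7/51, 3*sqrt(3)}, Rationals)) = Reals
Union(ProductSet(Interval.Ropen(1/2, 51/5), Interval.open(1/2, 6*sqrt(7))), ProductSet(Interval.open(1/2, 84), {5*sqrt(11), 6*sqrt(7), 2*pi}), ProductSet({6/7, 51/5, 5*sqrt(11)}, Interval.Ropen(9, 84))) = Union(ProductSet({6/7, 51/5, 5*sqrt(11)}, Interval.Ropen(9, 84)), ProductSet(Interval.Ropen(1/2, 51/5), Interval.open(1/2, 6*sqrt(7))), ProductSet(Interval.open(1/2, 84), {5*sqrt(11), 6*sqrt(7), 2*pi}))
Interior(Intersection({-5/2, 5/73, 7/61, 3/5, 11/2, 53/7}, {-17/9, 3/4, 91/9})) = EmptySet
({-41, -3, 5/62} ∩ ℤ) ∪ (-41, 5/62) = [-41, 5/62)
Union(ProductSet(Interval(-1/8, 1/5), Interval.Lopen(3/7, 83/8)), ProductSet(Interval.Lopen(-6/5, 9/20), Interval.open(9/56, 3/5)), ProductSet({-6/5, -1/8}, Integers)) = Union(ProductSet({-6/5, -1/8}, Integers), ProductSet(Interval.Lopen(-6/5, 9/20), Interval.open(9/56, 3/5)), ProductSet(Interval(-1/8, 1/5), Interval.Lopen(3/7, 83/8)))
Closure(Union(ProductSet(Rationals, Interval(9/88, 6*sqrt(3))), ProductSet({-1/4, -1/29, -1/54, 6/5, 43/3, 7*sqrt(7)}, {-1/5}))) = Union(ProductSet({-1/4, -1/29, -1/54, 6/5, 43/3, 7*sqrt(7)}, {-1/5}), ProductSet(Reals, Interval(9/88, 6*sqrt(3))))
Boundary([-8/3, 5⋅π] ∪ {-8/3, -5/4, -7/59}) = {-8/3, 5⋅π}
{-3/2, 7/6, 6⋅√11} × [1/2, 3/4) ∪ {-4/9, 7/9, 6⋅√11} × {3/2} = ({-4/9, 7/9, 6⋅√11} × {3/2}) ∪ ({-3/2, 7/6, 6⋅√11} × [1/2, 3/4))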